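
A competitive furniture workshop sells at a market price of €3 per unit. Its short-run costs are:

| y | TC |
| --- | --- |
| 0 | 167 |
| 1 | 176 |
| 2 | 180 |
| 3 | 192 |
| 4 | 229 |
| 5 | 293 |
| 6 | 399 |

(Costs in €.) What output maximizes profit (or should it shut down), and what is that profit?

Tabulate TR − TC: y=0: -167; y=1: -173; y=2: -174; y=3: -183; y=4: -217; y=5: -278; y=6: -381.
Profit is highest at y = 0. Equivalently, the lowest AVC in the table is 13/2 ≈ €6.50 at y = 2, and P = €3 falls below it — price never covers variable cost, so the firm shuts down and loses only its fixed cost.

y = 0 (shut down); profit = -€167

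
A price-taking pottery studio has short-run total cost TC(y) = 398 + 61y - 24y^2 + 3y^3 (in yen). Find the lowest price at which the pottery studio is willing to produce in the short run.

The shutdown price is the minimum of AVC. VC = 61y - 24y^2 + 3y^3, so AVC = 61 - 24y + 3y^2.
At the minimum of AVC, MC = AVC. MC = 61 - 48y + 9y^2; setting MC = AVC gives 6y^2 - 24y = 0, so y = 4. min AVC = 13.
So the shutdown price is ¥13.

¥13 per unit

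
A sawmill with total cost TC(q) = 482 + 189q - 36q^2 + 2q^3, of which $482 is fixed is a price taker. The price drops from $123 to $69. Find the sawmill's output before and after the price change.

MC = 189 - 72q + 6q^2; the shutdown threshold is min AVC = $27 (at q = 9).
At P = $123 ≥ min AVC, set P = MC on the rising branch: q = 11.
At P = $69 ≥ min AVC, set P = MC: q = 10. The firm stays open but cuts output.

Output falls from 11 to 10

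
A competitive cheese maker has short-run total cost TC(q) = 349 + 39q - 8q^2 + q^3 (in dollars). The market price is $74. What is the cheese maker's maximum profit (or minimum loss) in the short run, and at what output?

AVC = 39 - 8q + q^2 has its minimum $23 at q = 4; price $74 clears that bar, so the firm operates.
MC = 39 - 16q + 3q^2. Setting P = MC and taking the root on the rising branch gives q* = 7.
TR = 74·7 = 518. TC = 349 + 224 = 573. Profit = 518 − 573 = -$55.
By producing, the firm covers all variable cost plus $294 of fixed cost; shutting down would lose the full $349.

Profit = -$55 at q = 7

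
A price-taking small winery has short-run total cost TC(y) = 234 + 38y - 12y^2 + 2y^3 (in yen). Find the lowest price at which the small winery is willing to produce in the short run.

¥20 per unit

The shutdown price is the minimum of AVC. VC = 38y - 12y^2 + 2y^3, so AVC = 38 - 12y + 2y^2.
At the minimum of AVC, MC = AVC. MC = 38 - 24y + 6y^2; setting MC = AVC gives 4y^2 - 12y = 0, so y = 3. min AVC = 20.
The firm shuts down for any P below ¥20.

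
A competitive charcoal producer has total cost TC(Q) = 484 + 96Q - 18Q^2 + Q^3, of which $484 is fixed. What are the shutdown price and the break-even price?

Shutdown price = $15; break-even price = $63

Shutdown price = min AVC. AVC = 96 - 18Q + Q^2, with vertex at Q = 9 and minimum $15.
ATC = 484/Q + 96 - 18Q + Q^2. Setting dATC/dQ = −484/Q^2 − 18 + 2Q = 0 gives Q = 11 (since 2·11^3 − 18·11^2 = 484).
min ATC = 484/11 + 96 − 18·11 + 11^2 = $63. That is the break-even price.
For $15 ≤ P < $63 the firm produces at a loss; below $15 it shuts down.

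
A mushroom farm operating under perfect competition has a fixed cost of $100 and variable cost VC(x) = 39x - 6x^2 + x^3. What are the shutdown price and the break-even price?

Shutdown price = min AVC. AVC = 39 - 6x + x^2, with vertex at x = 3 and minimum $30.
ATC = 100/x + 39 - 6x + x^2. Setting dATC/dx = −100/x^2 − 6 + 2x = 0 gives x = 5 (since 2·5^3 − 6·5^2 = 100).
min ATC = 100/5 + 39 − 6·5 + 5^2 = $54. That is the break-even price.
Between these two prices the firm operates at a loss; above $54 it earns a profit.

Shutdown price = $30; break-even price = $54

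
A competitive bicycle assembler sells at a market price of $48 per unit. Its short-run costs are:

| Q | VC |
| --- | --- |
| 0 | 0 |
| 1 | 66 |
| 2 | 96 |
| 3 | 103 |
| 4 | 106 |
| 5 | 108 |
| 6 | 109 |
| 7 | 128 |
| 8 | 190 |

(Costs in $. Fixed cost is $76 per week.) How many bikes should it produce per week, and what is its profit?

Profit at each row (π = 48Q − TC): Q=0: -76; Q=1: -94; Q=2: -76; Q=3: -35; Q=4: 10; Q=5: 56; Q=6: 103; Q=7: 132; Q=8: 118.
Profit is maximized at Q = 7. AVC there is 128/7 = $18.29 ≤ P, so producing beats shutting down (which would give -$76).

Q = 7; profit = $132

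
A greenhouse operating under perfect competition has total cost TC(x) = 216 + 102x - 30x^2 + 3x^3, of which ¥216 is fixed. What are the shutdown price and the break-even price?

Shutdown price = ¥27; break-even price = ¥66

AVC = 102 - 30x + 3x^2; minimized at x = 5, giving min AVC = ¥27. That is the shutdown price.
ATC = 216/x + 102 - 30x + 3x^2. Setting dATC/dx = −216/x^2 − 30 + 6x = 0 gives x = 6 (since 6·6^3 − 30·6^2 = 216).
min ATC = 216/6 + 102 − 30·6 + 3·6^2 = ¥66. That is the break-even price.
For ¥27 ≤ P < ¥66 the firm produces at a loss; below ¥27 it shuts down.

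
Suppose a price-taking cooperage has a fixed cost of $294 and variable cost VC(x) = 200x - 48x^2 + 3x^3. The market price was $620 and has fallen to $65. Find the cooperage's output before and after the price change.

Output falls from 14 to 9

MC = 200 - 96x + 9x^2; the shutdown threshold is min AVC = $8 (at x = 8).
At P = $620 ≥ min AVC, set P = MC on the rising branch: x = 14.
At P = $65 ≥ min AVC, set P = MC: x = 9. The firm stays open but cuts output.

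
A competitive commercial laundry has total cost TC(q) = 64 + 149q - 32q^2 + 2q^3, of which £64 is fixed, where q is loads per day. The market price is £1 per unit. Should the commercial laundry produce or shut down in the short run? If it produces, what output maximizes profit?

Shut down

Strip out fixed cost: VC = 149q - 32q^2 + 2q^3. Then AVC = 149 - 32q + 2q^2 and MC = 149 - 64q + 6q^2.
AVC hits its minimum where MC = AVC, at q = 8, giving min AVC = 149 - 32·8 + 2·8^2 = £21.
Since P = £1 < min AVC = £21, price fails to cover variable cost at any output.
The firm minimizes its loss by shutting down and losing only its fixed cost of £64.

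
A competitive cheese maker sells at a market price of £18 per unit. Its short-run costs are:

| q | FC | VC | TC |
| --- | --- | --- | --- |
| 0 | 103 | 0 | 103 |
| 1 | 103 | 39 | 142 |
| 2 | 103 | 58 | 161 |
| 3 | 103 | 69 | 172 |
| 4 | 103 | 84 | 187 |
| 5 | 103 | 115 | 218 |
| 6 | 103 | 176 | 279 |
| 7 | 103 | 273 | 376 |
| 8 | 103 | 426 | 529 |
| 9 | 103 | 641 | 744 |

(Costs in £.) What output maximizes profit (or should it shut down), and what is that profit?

Tabulate TR − TC: q=0: -103; q=1: -124; q=2: -125; q=3: -118; q=4: -115; q=5: -128; q=6: -171; q=7: -250; q=8: -385; q=9: -582.
Profit is highest at q = 0. Equivalently, the lowest AVC in the table is 84/4 ≈ £21 at q = 4, and P = £18 falls below it — price never covers variable cost, so the firm shuts down and loses only its fixed cost.

q = 0 (shut down); profit = -£103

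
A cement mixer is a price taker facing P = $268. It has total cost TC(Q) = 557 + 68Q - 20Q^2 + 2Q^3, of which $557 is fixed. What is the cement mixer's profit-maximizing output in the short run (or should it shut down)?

Produce at Q = 10

From TC, MC = TC'(Q) = 68 - 40Q + 6Q^2 and AVC = VC/Q = 68 - 20Q + 2Q^2.
The AVC parabola has its vertex at Q = 20/4 = 5, where AVC = 68 - 20·5 + 2·5^2 = $18.
Because $268 ≥ $18, revenue can cover variable cost; the firm operates.
Set P = MC: 268 = 68 - 40Q + 6Q^2 → -200 - 40Q + 6Q^2 = 0. The roots are Q = -10/3 and Q = 10; the profit-maximizing output is on the rising part of MC, so Q* = 10.
Check: AVC at Q = 10 is $68 ≤ P, so revenue covers variable cost.
Profit = P·Q − TC = 268·10 − 1237 = $1443.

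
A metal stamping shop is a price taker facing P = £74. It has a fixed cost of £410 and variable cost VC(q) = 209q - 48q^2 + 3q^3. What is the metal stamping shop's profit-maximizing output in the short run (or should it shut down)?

Variable cost is VC = 209q - 48q^2 + 3q^3, so AVC = VC/q = 209 - 48q + 3q^2 and MC = dTC/dq = 209 - 96q + 9q^2.
AVC hits its minimum where MC = AVC, at q = 8, giving min AVC = 209 - 48·8 + 3·8^2 = £17.
Since P = £74 ≥ min AVC = £17, price covers variable cost and the firm should produce.
Solving P = MC: 135 - 96q + 9q^2 = 0 ⇒ q = 5/3 or 9. On the upward-sloping branch, q* = 9.
Check: AVC at q = 9 is £20 ≤ P, so revenue covers variable cost.
Profit = P·q − TC = 74·9 − 590 = £76.

Produce at q = 9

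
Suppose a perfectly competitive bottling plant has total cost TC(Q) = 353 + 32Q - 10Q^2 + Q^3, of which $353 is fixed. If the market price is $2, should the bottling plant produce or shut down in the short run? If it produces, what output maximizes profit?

From TC, MC = TC'(Q) = 32 - 20Q + 3Q^2 and AVC = VC/Q = 32 - 10Q + Q^2.
AVC hits its minimum where MC = AVC, at Q = 5, giving min AVC = 32 - 10·5 + 5^2 = $7.
P = $2 lies below min AVC = $7; no output level covers variable cost.
Shutting down limits the loss to fixed cost, $353.

Shut down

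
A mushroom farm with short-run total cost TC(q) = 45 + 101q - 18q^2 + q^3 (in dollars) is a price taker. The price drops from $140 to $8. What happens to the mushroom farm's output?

Output falls from 13 to 0 (the firm shuts down)

AVC = 101 - 18q + q^2, minimized at q = 9 where min AVC = $20. MC = 101 - 36q + 3q^2.
With P = $140 above the shutdown price, P = MC gives q = 13.
At P = $8 < min AVC = $20, price no longer covers variable cost at any output, so the firm shuts down: q = 0.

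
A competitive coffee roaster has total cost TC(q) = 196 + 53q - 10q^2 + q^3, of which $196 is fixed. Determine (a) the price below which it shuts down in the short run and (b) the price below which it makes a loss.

Shutdown price = min AVC. AVC = 53 - 10q + q^2, with vertex at q = 5 and minimum $28.
ATC = 196/q + 53 - 10q + q^2. Setting dATC/dq = −196/q^2 − 10 + 2q = 0 gives q = 7 (since 2·7^3 − 10·7^2 = 196).
min ATC = 196/7 + 53 − 10·7 + 7^2 = $60. That is the break-even price.
Between these two prices the firm operates at a loss; above $60 it earns a profit.

Shutdown price = $28; break-even price = $60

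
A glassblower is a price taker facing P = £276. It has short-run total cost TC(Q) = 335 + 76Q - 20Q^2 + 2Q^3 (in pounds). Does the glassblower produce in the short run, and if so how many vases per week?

From TC, MC = TC'(Q) = 76 - 40Q + 6Q^2 and AVC = VC/Q = 76 - 20Q + 2Q^2.
AVC is minimized where dAVC/dQ = -20 + 4Q = 0, at Q = 5; min AVC = 76 - 20·5 + 2·5^2 = £26.
P = £276 exceeds min AVC = £26, so the firm stays open.
Solving P = MC: -200 - 40Q + 6Q^2 = 0 ⇒ Q = -10/3 or 10. On the upward-sloping branch, Q* = 10.
Check: AVC at Q = 10 is £76 ≤ P, so revenue covers variable cost.
Profit = P·Q − TC = 276·10 − 1095 = £1665.

Produce at Q = 10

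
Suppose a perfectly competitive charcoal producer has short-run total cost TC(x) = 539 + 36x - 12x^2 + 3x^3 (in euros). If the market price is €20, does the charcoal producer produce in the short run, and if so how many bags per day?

Shut down

From TC, MC = TC'(x) = 36 - 24x + 9x^2 and AVC = VC/x = 36 - 12x + 3x^2.
The AVC parabola has its vertex at x = 12/6 = 2, where AVC = 36 - 12·2 + 3·2^2 = €24.
Since P = €20 < min AVC = €24, price fails to cover variable cost at any output.
The firm minimizes its loss by shutting down and losing only its fixed cost of €539.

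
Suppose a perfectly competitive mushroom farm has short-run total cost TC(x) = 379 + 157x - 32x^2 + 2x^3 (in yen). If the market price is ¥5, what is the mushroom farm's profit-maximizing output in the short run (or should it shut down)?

Shut down

Strip out fixed cost: VC = 157x - 32x^2 + 2x^3. Then AVC = 157 - 32x + 2x^2 and MC = 157 - 64x + 6x^2.
AVC is minimized where dAVC/dx = -32 + 4x = 0, at x = 8; min AVC = 157 - 32·8 + 2·8^2 = ¥29.
With P < min AVC (¥5 < ¥29), every unit sold adds to the loss.
Best response: produce nothing and absorb the ¥379 fixed cost.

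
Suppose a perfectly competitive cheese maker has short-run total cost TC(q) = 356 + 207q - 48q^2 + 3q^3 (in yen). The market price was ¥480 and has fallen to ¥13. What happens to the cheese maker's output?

AVC = 207 - 48q + 3q^2, minimized at q = 8 where min AVC = ¥15. MC = 207 - 96q + 9q^2.
With P = ¥480 above the shutdown price, P = MC gives q = 13.
At P = ¥13 < min AVC = ¥15, price no longer covers variable cost at any output, so the firm shuts down: q = 0.

Output falls from 13 to 0 (the firm shuts down)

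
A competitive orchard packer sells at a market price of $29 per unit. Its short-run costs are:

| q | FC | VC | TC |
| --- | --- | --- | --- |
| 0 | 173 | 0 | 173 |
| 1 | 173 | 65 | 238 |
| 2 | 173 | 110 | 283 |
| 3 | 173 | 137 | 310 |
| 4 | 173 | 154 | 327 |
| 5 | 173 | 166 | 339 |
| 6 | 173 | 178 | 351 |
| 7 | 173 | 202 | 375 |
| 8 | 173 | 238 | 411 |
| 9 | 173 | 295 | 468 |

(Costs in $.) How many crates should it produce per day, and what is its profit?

Profit at each row (π = 29q − TC): q=0: -173; q=1: -209; q=2: -225; q=3: -223; q=4: -211; q=5: -194; q=6: -177; q=7: -172; q=8: -179; q=9: -207.
Profit is maximized at q = 7. AVC there is 202/7 = $28.86 ≤ P, so producing beats shutting down (which would give -$173).

q = 7; profit = -$172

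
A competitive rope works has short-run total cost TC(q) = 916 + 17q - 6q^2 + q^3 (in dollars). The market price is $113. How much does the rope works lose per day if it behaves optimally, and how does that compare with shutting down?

Profit = -$276 at q = 8

AVC = 17 - 6q + q^2; min AVC = $8 at q = 3. Since P = $113 ≥ min AVC, the firm produces.
MC = 17 - 12q + 3q^2. Setting P = MC and taking the root on the rising branch gives q* = 8.
TR = 113·8 = 904. TC = 916 + 264 = 1180. Profit = 904 − 1180 = -$276.
Shutting down would mean losing the fixed cost of $916, so operating at a loss of $276 is better by $640.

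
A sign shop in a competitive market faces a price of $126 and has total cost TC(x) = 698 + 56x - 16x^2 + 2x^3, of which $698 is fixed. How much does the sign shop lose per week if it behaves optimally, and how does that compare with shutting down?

AVC = 56 - 16x + 2x^2 has its minimum $24 at x = 4; price $126 clears that bar, so the firm operates.
With MC = 56 - 32x + 6x^2, P = MC on the upward-sloping part at x* = 7.
TR = 126·7 = 882. TC = 698 + 294 = 992. Profit = 882 − 992 = -$110.
That loss of $110 beats the $698 the firm would lose by shutting down; producing recovers $588 of fixed cost.

Profit = -$110 at x = 7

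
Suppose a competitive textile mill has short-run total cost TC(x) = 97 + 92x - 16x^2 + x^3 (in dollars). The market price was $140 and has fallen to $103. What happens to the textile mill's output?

AVC = 92 - 16x + x^2, minimized at x = 8 where min AVC = $28. MC = 92 - 32x + 3x^2.
With P = $140 above the shutdown price, P = MC gives x = 12.
At P = $103 ≥ min AVC, set P = MC: x = 11. The firm stays open but cuts output.

Output falls from 12 to 11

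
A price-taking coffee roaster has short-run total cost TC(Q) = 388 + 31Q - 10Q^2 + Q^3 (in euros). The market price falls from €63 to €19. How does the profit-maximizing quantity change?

AVC = 31 - 10Q + Q^2, minimized at Q = 5 where min AVC = €6. MC = 31 - 20Q + 3Q^2.
At P = €63 ≥ min AVC, set P = MC on the rising branch: Q = 8.
At P = €19 ≥ min AVC, set P = MC: Q = 6. The firm stays open but cuts output.

Output falls from 8 to 6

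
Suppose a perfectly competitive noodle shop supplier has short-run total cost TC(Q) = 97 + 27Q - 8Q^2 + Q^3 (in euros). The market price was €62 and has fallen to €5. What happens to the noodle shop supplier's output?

AVC = 27 - 8Q + Q^2, minimized at Q = 4 where min AVC = €11. MC = 27 - 16Q + 3Q^2.
With P = €62 above the shutdown price, P = MC gives Q = 7.
At P = €5 < min AVC = €11, price no longer covers variable cost at any output, so the firm shuts down: Q = 0.

Output falls from 7 to 0 (the firm shuts down)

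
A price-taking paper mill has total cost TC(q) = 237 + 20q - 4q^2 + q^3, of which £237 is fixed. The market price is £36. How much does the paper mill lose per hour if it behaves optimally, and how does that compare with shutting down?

Profit = -£173 at q = 4

AVC = 20 - 4q + q^2; min AVC = £16 at q = 2. Since P = £36 ≥ min AVC, the firm produces.
MC = 20 - 8q + 3q^2. Setting P = MC and taking the root on the rising branch gives q* = 4.
TR = 36·4 = 144. TC = 237 + 80 = 317. Profit = 144 − 317 = -£173.
By producing, the firm covers all variable cost plus £64 of fixed cost; shutting down would lose the full £237.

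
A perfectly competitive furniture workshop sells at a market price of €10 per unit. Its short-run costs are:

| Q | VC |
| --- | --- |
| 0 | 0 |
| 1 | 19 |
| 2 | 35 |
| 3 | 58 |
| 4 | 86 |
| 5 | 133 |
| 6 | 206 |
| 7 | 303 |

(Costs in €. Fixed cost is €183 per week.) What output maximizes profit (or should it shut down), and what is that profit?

Q = 0 (shut down); profit = -€183

Tabulate TR − TC: Q=0: -183; Q=1: -192; Q=2: -198; Q=3: -211; Q=4: -229; Q=5: -266; Q=6: -329; Q=7: -416.
Profit is highest at Q = 0. Equivalently, the lowest AVC in the table is 35/2 ≈ €17.50 at Q = 2, and P = €10 falls below it — price never covers variable cost, so the firm shuts down and loses only its fixed cost.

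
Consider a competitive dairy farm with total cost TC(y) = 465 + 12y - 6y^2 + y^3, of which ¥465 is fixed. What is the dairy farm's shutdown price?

¥3 per unit

The firm shuts down when price falls below the minimum of average variable cost. AVC = VC/y = 12 - 6y + y^2.
dAVC/dy = -6 + 2y = 0 gives y = 3. min AVC = 12 - 6·3 + 3^2 = 3.
For P < ¥3 the firm produces nothing.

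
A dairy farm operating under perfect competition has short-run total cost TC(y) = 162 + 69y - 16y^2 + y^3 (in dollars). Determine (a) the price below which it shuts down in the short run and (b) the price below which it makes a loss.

AVC = 69 - 16y + y^2; minimized at y = 8, giving min AVC = $5. That is the shutdown price.
ATC = 162/y + 69 - 16y + y^2. Setting dATC/dy = −162/y^2 − 16 + 2y = 0 gives y = 9 (since 2·9^3 − 16·9^2 = 162).
min ATC = 162/9 + 69 − 16·9 + 9^2 = $24. That is the break-even price.
Between these two prices the firm operates at a loss; above $24 it earns a profit.

Shutdown price = $5; break-even price = $24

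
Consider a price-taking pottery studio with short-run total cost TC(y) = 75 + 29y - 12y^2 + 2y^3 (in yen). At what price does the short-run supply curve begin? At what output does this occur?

¥11 per unit, at y = 3

The shutdown price is the minimum of AVC. VC = 29y - 12y^2 + 2y^3, so AVC = 29 - 12y + 2y^2.
At the minimum of AVC, MC = AVC. MC = 29 - 24y + 6y^2; setting MC = AVC gives 4y^2 - 12y = 0, so y = 3. min AVC = 11.
For P < ¥11 the firm produces nothing.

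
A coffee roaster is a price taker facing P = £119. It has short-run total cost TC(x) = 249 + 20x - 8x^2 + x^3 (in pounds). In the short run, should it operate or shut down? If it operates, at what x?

Produce at x = 9

Strip out fixed cost: VC = 20x - 8x^2 + x^3. Then AVC = 20 - 8x + x^2 and MC = 20 - 16x + 3x^2.
The AVC parabola has its vertex at x = 8/2 = 4, where AVC = 20 - 8·4 + 4^2 = £4.
Because £119 ≥ £4, revenue can cover variable cost; the firm operates.
P = MC gives -99 - 16x + 3x^2 = 0, with roots -11/3 and 9. Take the larger (rising MC): x* = 9.
Check: AVC at x = 9 is £29 ≤ P, so revenue covers variable cost.
Profit = P·x − TC = 119·9 − 510 = £561.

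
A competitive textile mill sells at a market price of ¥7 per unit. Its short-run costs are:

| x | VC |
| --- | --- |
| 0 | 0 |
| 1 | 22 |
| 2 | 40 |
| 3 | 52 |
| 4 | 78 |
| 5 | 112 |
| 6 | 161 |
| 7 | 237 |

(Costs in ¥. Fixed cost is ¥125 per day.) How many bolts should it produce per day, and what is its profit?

Compute π = P·x − TC at each output: x=0: -125; x=1: -140; x=2: -151; x=3: -156; x=4: -175; x=5: -202; x=6: -244; x=7: -313.
Profit is highest at x = 0. Equivalently, the lowest AVC in the table is 52/3 ≈ ¥17.33 at x = 3, and P = ¥7 falls below it — price never covers variable cost, so the firm shuts down and loses only its fixed cost.

x = 0 (shut down); profit = -¥125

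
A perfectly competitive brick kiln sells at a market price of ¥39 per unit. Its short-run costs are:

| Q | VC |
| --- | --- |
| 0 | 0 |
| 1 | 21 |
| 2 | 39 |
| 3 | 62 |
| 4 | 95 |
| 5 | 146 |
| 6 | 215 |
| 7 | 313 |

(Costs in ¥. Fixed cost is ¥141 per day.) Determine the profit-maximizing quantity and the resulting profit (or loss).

Q = 4; profit = -¥80

Profit at each row (π = 39Q − TC): Q=0: -141; Q=1: -123; Q=2: -102; Q=3: -86; Q=4: -80; Q=5: -92; Q=6: -122; Q=7: -181.
Profit is maximized at Q = 4. AVC there is 95/4 = ¥23.75 ≤ P, so producing beats shutting down (which would give -¥141).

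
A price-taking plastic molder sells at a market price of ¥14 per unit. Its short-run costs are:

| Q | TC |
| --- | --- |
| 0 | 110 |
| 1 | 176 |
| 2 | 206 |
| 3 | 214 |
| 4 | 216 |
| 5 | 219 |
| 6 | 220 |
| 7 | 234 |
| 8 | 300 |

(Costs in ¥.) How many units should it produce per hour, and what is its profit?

Q = 0 (shut down); profit = -¥110

Tabulate TR − TC: Q=0: -110; Q=1: -162; Q=2: -178; Q=3: -172; Q=4: -160; Q=5: -149; Q=6: -136; Q=7: -136; Q=8: -188.
Profit is highest at Q = 0. Equivalently, the lowest AVC in the table is 124/7 ≈ ¥17.71 at Q = 7, and P = ¥14 falls below it — price never covers variable cost, so the firm shuts down and loses only its fixed cost.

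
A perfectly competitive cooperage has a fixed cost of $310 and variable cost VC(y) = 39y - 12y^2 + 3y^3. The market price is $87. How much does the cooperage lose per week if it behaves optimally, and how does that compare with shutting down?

AVC = 39 - 12y + 3y^2; min AVC = $27 at y = 2. Since P = $87 ≥ min AVC, the firm produces.
MC = 39 - 24y + 9y^2. Setting P = MC and taking the root on the rising branch gives y* = 4.
TR = 87·4 = 348. TC = 310 + 156 = 466. Profit = 348 − 466 = -$118.
That loss of $118 beats the $310 the firm would lose by shutting down; producing recovers $192 of fixed cost.

Profit = -$118 at y = 4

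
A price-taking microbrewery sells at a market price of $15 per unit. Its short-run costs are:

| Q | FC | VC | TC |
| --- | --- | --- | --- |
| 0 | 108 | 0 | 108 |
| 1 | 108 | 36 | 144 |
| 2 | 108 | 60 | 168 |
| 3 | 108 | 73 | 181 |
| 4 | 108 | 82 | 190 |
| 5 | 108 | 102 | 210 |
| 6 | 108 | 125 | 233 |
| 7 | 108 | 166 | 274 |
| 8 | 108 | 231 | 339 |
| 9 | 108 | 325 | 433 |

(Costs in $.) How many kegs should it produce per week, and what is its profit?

Q = 0 (shut down); profit = -$108

Tabulate TR − TC: Q=0: -108; Q=1: -129; Q=2: -138; Q=3: -136; Q=4: -130; Q=5: -135; Q=6: -143; Q=7: -169; Q=8: -219; Q=9: -298.
Profit is highest at Q = 0. Equivalently, the lowest AVC in the table is 102/5 ≈ $20.40 at Q = 5, and P = $15 falls below it — price never covers variable cost, so the firm shuts down and loses only its fixed cost.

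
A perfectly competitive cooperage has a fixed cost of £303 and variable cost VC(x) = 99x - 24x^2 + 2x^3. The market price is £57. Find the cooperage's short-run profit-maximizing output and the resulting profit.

Profit = -£107 at x = 7

AVC = 99 - 24x + 2x^2 has its minimum £27 at x = 6; price £57 clears that bar, so the firm operates.
MC = 99 - 48x + 6x^2. Setting P = MC and taking the root on the rising branch gives x* = 7.
TR = 57·7 = 399. TC = 303 + 203 = 506. Profit = 399 − 506 = -£107.
By producing, the firm covers all variable cost plus £196 of fixed cost; shutting down would lose the full £303.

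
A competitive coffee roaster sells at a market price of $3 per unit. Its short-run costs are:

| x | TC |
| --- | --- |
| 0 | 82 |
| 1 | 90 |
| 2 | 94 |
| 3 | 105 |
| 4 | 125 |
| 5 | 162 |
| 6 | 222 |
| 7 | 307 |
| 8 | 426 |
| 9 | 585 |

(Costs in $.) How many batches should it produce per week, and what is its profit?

x = 0 (shut down); profit = -$82

Compute π = P·x − TC at each output: x=0: -82; x=1: -87; x=2: -88; x=3: -96; x=4: -113; x=5: -147; x=6: -204; x=7: -286; x=8: -402; x=9: -558.
Profit is highest at x = 0. Equivalently, the lowest AVC in the table is 12/2 ≈ $6 at x = 2, and P = $3 falls below it — price never covers variable cost, so the firm shuts down and loses only its fixed cost.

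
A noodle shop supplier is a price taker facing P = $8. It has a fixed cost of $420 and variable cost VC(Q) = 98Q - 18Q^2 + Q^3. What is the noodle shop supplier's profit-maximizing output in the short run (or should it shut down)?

Shut down

Variable cost is VC = 98Q - 18Q^2 + Q^3, so AVC = VC/Q = 98 - 18Q + Q^2 and MC = dTC/dQ = 98 - 36Q + 3Q^2.
The AVC parabola has its vertex at Q = 18/2 = 9, where AVC = 98 - 18·9 + 9^2 = $17.
With P < min AVC ($8 < $17), every unit sold adds to the loss.
Best response: produce nothing and absorb the $420 fixed cost.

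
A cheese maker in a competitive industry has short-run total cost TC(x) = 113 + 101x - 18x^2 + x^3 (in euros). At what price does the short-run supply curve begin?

The firm shuts down when price falls below the minimum of average variable cost. AVC = VC/x = 101 - 18x + x^2.
dAVC/dx = -18 + 2x = 0 gives x = 9. min AVC = 101 - 18·9 + 9^2 = 20.
For P < €20 the firm produces nothing.

€20 per unit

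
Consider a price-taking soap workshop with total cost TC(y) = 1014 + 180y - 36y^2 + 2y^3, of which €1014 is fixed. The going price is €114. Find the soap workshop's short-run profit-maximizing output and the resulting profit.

AVC = 180 - 36y + 2y^2; min AVC = €18 at y = 9. Since P = €114 ≥ min AVC, the firm produces.
MC = 180 - 72y + 6y^2. Setting P = MC and taking the root on the rising branch gives y* = 11.
TR = 114·11 = 1254. TC = 1014 + 286 = 1300. Profit = 1254 − 1300 = -€46.
That loss of €46 beats the €1014 the firm would lose by shutting down; producing recovers €968 of fixed cost.

Profit = -€46 at y = 11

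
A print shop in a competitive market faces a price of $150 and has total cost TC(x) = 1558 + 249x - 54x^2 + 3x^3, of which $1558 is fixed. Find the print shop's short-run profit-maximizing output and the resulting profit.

Profit = -$106 at x = 11

AVC = 249 - 54x + 3x^2; min AVC = $6 at x = 9. Since P = $150 ≥ min AVC, the firm produces.
With MC = 249 - 108x + 9x^2, P = MC on the upward-sloping part at x* = 11.
TR = 150·11 = 1650. TC = 1558 + 198 = 1756. Profit = 1650 − 1756 = -$106.
By producing, the firm covers all variable cost plus $1452 of fixed cost; shutting down would lose the full $1558.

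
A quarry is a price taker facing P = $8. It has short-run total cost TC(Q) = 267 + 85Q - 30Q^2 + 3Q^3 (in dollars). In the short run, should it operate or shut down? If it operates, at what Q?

From TC, MC = TC'(Q) = 85 - 60Q + 9Q^2 and AVC = VC/Q = 85 - 30Q + 3Q^2.
The AVC parabola has its vertex at Q = 30/6 = 5, where AVC = 85 - 30·5 + 3·5^2 = $10.
With P < min AVC ($8 < $10), every unit sold adds to the loss.
The firm minimizes its loss by shutting down and losing only its fixed cost of $267.

Shut down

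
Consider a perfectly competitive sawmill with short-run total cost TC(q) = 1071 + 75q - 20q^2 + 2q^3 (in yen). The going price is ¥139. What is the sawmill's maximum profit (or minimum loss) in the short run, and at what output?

Profit = -¥303 at q = 8

AVC = 75 - 20q + 2q^2 has its minimum ¥25 at q = 5; price ¥139 clears that bar, so the firm operates.
With MC = 75 - 40q + 6q^2, P = MC on the upward-sloping part at q* = 8.
TR = 139·8 = 1112. TC = 1071 + 344 = 1415. Profit = 1112 − 1415 = -¥303.
Shutting down would mean losing the fixed cost of ¥1071, so operating at a loss of ¥303 is better by ¥768.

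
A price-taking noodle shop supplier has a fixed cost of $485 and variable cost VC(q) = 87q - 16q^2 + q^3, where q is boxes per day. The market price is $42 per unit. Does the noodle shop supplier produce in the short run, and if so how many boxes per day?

Produce at q = 9

From TC, MC = TC'(q) = 87 - 32q + 3q^2 and AVC = VC/q = 87 - 16q + q^2.
AVC is minimized where dAVC/dq = -16 + 2q = 0, at q = 8; min AVC = 87 - 16·8 + 8^2 = $23.
P = $42 exceeds min AVC = $23, so the firm stays open.
Set P = MC: 42 = 87 - 32q + 3q^2 → 45 - 32q + 3q^2 = 0. The roots are q = 5/3 and q = 9; the profit-maximizing output is on the rising part of MC, so q* = 9.
Check: AVC at q = 9 is $24 ≤ P, so revenue covers variable cost.
Profit = P·q − TC = 42·9 − 701 = -$323, a loss, but smaller than the $485 fixed cost the firm would lose by shutting down.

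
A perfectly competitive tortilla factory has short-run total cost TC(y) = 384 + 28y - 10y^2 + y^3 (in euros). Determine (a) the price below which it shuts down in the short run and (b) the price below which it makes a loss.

Shutdown price = €3; break-even price = €60

Shutdown price = min AVC. AVC = 28 - 10y + y^2, with vertex at y = 5 and minimum €3.
ATC = 384/y + 28 - 10y + y^2. Setting dATC/dy = −384/y^2 − 10 + 2y = 0 gives y = 8 (since 2·8^3 − 10·8^2 = 384).
min ATC = 384/8 + 28 − 10·8 + 8^2 = €60. That is the break-even price.
Between these two prices the firm operates at a loss; above €60 it earns a profit.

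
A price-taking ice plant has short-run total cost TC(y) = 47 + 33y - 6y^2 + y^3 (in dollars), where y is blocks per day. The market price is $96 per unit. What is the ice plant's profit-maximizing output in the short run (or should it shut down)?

Produce at y = 7

Strip out fixed cost: VC = 33y - 6y^2 + y^3. Then AVC = 33 - 6y + y^2 and MC = 33 - 12y + 3y^2.
AVC is minimized where dAVC/dy = -6 + 2y = 0, at y = 3; min AVC = 33 - 6·3 + 3^2 = $24.
Since P = $96 ≥ min AVC = $24, price covers variable cost and the firm should produce.
Set P = MC: 96 = 33 - 12y + 3y^2 → -63 - 12y + 3y^2 = 0. The roots are y = -3 and y = 7; the profit-maximizing output is on the rising part of MC, so y* = 7.
Check: AVC at y = 7 is $40 ≤ P, so revenue covers variable cost.
Profit = P·y − TC = 96·7 − 327 = $345.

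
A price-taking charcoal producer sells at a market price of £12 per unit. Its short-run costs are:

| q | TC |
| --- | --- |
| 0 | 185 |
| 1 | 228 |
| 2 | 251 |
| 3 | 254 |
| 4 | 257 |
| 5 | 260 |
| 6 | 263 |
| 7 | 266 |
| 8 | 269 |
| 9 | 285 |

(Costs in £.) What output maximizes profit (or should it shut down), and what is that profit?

Tabulate TR − TC: q=0: -185; q=1: -216; q=2: -227; q=3: -218; q=4: -209; q=5: -200; q=6: -191; q=7: -182; q=8: -173; q=9: -177.
Profit is maximized at q = 8. AVC there is 84/8 = £10.50 ≤ P, so producing beats shutting down (which would give -£185).

q = 8; profit = -£173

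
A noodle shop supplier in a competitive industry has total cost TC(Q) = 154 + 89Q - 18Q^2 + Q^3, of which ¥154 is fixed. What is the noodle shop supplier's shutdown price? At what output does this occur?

Short-run supply begins at min AVC. From VC = 89Q - 18Q^2 + Q^3, AVC = 89 - 18Q + Q^2.
At the minimum of AVC, MC = AVC. MC = 89 - 36Q + 3Q^2; setting MC = AVC gives 2Q^2 - 18Q = 0, so Q = 9. min AVC = 8.
So the shutdown price is ¥8.

¥8 per unit, at Q = 9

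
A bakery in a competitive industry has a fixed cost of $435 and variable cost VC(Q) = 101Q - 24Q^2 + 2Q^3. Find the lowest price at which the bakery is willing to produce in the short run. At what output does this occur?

Short-run supply begins at min AVC. From VC = 101Q - 24Q^2 + 2Q^3, AVC = 101 - 24Q + 2Q^2.
dAVC/dQ = -24 + 4Q = 0 gives Q = 6. min AVC = 101 - 24·6 + 2·6^2 = 29.
The firm shuts down for any P below $29.

$29 per unit, at Q = 6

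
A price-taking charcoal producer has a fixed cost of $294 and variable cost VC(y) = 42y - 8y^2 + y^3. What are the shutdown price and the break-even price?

Shutdown price = $26; break-even price = $77

AVC = 42 - 8y + y^2; minimized at y = 4, giving min AVC = $26. That is the shutdown price.
ATC = 294/y + 42 - 8y + y^2. Setting dATC/dy = −294/y^2 − 8 + 2y = 0 gives y = 7 (since 2·7^3 − 8·7^2 = 294).
min ATC = 294/7 + 42 − 8·7 + 7^2 = $77. That is the break-even price.
For $26 ≤ P < $77 the firm produces at a loss; below $26 it shuts down.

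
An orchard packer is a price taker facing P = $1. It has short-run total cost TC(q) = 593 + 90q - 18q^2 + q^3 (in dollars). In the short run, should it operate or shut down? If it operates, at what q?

Shut down

From TC, MC = TC'(q) = 90 - 36q + 3q^2 and AVC = VC/q = 90 - 18q + q^2.
AVC hits its minimum where MC = AVC, at q = 9, giving min AVC = 90 - 18·9 + 9^2 = $9.
Since P = $1 < min AVC = $9, price fails to cover variable cost at any output.
Shutting down limits the loss to fixed cost, $593.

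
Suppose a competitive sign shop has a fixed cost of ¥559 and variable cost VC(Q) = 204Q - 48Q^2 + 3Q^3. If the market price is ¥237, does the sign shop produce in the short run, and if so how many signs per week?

Strip out fixed cost: VC = 204Q - 48Q^2 + 3Q^3. Then AVC = 204 - 48Q + 3Q^2 and MC = 204 - 96Q + 9Q^2.
AVC is minimized where dAVC/dQ = -48 + 6Q = 0, at Q = 8; min AVC = 204 - 48·8 + 3·8^2 = ¥12.
Because ¥237 ≥ ¥12, revenue can cover variable cost; the firm operates.
Solving P = MC: -33 - 96Q + 9Q^2 = 0 ⇒ Q = -1/3 or 11. On the upward-sloping branch, Q* = 11.
Check: AVC at Q = 11 is ¥39 ≤ P, so revenue covers variable cost.
Profit = P·Q − TC = 237·11 − 988 = ¥1619.

Produce at Q = 11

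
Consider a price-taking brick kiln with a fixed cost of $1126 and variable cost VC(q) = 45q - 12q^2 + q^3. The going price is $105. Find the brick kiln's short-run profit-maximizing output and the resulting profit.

AVC = 45 - 12q + q^2; min AVC = $9 at q = 6. Since P = $105 ≥ min AVC, the firm produces.
MC = 45 - 24q + 3q^2. Setting P = MC and taking the root on the rising branch gives q* = 10.
TR = 105·10 = 1050. TC = 1126 + 250 = 1376. Profit = 1050 − 1376 = -$326.
Shutting down would mean losing the fixed cost of $1126, so operating at a loss of $326 is better by $800.

Profit = -$326 at q = 10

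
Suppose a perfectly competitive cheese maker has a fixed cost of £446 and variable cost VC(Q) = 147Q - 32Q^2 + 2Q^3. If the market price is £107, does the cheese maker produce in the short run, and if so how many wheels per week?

Strip out fixed cost: VC = 147Q - 32Q^2 + 2Q^3. Then AVC = 147 - 32Q + 2Q^2 and MC = 147 - 64Q + 6Q^2.
AVC hits its minimum where MC = AVC, at Q = 8, giving min AVC = 147 - 32·8 + 2·8^2 = £19.
P = £107 exceeds min AVC = £19, so the firm stays open.
Set P = MC: 107 = 147 - 64Q + 6Q^2 → 40 - 64Q + 6Q^2 = 0. The roots are Q = 2/3 and Q = 10; the profit-maximizing output is on the rising part of MC, so Q* = 10.
Check: AVC at Q = 10 is £27 ≤ P, so revenue covers variable cost.
Profit = P·Q − TC = 107·10 − 716 = £354.

Produce at Q = 10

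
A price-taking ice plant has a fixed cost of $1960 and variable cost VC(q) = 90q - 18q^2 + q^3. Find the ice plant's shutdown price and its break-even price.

Shutdown price = min AVC. AVC = 90 - 18q + q^2, with vertex at q = 9 and minimum $9.
ATC = 1960/q + 90 - 18q + q^2. Setting dATC/dq = −1960/q^2 − 18 + 2q = 0 gives q = 14 (since 2·14^3 − 18·14^2 = 1960).
min ATC = 1960/14 + 90 − 18·14 + 14^2 = $174. That is the break-even price.
Between these two prices the firm operates at a loss; above $174 it earns a profit.

Shutdown price = $9; break-even price = $174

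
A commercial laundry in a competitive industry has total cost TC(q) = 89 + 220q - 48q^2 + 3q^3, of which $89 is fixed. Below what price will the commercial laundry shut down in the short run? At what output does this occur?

The firm shuts down when price falls below the minimum of average variable cost. AVC = VC/q = 220 - 48q + 3q^2.
At the minimum of AVC, MC = AVC. MC = 220 - 96q + 9q^2; setting MC = AVC gives 6q^2 - 48q = 0, so q = 8. min AVC = 28.
So the shutdown price is $28.

$28 per unit, at q = 8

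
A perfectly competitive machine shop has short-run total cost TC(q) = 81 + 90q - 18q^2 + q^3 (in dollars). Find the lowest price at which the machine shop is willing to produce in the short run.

$9 per unit

The shutdown price is the minimum of AVC. VC = 90q - 18q^2 + q^3, so AVC = 90 - 18q + q^2.
At the minimum of AVC, MC = AVC. MC = 90 - 36q + 3q^2; setting MC = AVC gives 2q^2 - 18q = 0, so q = 9. min AVC = 9.
So the shutdown price is $9.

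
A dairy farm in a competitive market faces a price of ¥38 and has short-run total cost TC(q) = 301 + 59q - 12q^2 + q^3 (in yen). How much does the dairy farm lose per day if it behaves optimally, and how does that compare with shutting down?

AVC = 59 - 12q + q^2 has its minimum ¥23 at q = 6; price ¥38 clears that bar, so the firm operates.
MC = 59 - 24q + 3q^2. Setting P = MC and taking the root on the rising branch gives q* = 7.
TR = 38·7 = 266. TC = 301 + 168 = 469. Profit = 266 − 469 = -¥203.
By producing, the firm covers all variable cost plus ¥98 of fixed cost; shutting down would lose the full ¥301.

Profit = -¥203 at q = 7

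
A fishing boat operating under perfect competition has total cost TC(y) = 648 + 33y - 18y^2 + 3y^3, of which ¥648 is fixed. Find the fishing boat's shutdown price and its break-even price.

AVC = 33 - 18y + 3y^2; minimized at y = 3, giving min AVC = ¥6. That is the shutdown price.
ATC = 648/y + 33 - 18y + 3y^2. Setting dATC/dy = −648/y^2 − 18 + 6y = 0 gives y = 6 (since 6·6^3 − 18·6^2 = 648).
min ATC = 648/6 + 33 − 18·6 + 3·6^2 = ¥141. That is the break-even price.
Between these two prices the firm operates at a loss; above ¥141 it earns a profit.

Shutdown price = ¥6; break-even price = ¥141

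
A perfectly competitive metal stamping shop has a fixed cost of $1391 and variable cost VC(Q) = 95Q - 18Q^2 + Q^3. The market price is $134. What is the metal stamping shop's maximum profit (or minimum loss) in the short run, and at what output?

AVC = 95 - 18Q + Q^2; min AVC = $14 at Q = 9. Since P = $134 ≥ min AVC, the firm produces.
With MC = 95 - 36Q + 3Q^2, P = MC on the upward-sloping part at Q* = 13.
TR = 134·13 = 1742. TC = 1391 + 390 = 1781. Profit = 1742 − 1781 = -$39.
By producing, the firm covers all variable cost plus $1352 of fixed cost; shutting down would lose the full $1391.

Profit = -$39 at Q = 13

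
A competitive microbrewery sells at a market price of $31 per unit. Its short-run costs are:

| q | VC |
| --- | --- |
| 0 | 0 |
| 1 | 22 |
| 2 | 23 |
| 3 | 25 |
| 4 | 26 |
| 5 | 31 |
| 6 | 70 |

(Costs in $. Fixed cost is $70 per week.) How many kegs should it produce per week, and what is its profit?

Compute π = P·q − TC at each output: q=0: -70; q=1: -61; q=2: -31; q=3: -2; q=4: 28; q=5: 54; q=6: 46.
Profit is maximized at q = 5. AVC there is 31/5 = $6.20 ≤ P, so producing beats shutting down (which would give -$70).

q = 5; profit = $54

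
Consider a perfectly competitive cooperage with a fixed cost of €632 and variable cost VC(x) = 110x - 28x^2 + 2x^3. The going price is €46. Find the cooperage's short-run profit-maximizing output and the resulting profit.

Profit = -€376 at x = 8

AVC = 110 - 28x + 2x^2 has its minimum €12 at x = 7; price €46 clears that bar, so the firm operates.
With MC = 110 - 56x + 6x^2, P = MC on the upward-sloping part at x* = 8.
TR = 46·8 = 368. TC = 632 + 112 = 744. Profit = 368 − 744 = -€376.
Shutting down would mean losing the fixed cost of €632, so operating at a loss of €376 is better by €256.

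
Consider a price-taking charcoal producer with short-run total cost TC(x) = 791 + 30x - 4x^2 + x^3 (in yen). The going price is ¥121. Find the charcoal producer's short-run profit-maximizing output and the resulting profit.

AVC = 30 - 4x + x^2 has its minimum ¥26 at x = 2; price ¥121 clears that bar, so the firm operates.
MC = 30 - 8x + 3x^2. Setting P = MC and taking the root on the rising branch gives x* = 7.
TR = 121·7 = 847. TC = 791 + 357 = 1148. Profit = 847 − 1148 = -¥301.
Shutting down would mean losing the fixed cost of ¥791, so operating at a loss of ¥301 is better by ¥490.

Profit = -¥301 at x = 7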